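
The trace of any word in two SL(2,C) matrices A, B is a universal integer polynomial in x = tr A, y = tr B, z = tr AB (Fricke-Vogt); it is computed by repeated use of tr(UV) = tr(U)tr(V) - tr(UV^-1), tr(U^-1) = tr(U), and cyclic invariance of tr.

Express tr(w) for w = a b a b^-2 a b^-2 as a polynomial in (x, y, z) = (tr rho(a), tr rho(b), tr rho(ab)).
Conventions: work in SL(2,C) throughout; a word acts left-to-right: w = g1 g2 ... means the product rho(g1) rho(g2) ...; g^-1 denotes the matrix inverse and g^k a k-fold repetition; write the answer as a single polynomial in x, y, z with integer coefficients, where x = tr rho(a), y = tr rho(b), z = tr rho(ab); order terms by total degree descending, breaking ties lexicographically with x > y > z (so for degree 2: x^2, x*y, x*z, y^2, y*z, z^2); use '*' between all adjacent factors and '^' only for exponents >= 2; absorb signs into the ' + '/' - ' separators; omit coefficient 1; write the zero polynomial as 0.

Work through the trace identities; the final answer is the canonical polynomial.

trace(a b a) = trace(a) * trace(b a) - trace(b)   [square of a] = x*z - y
use: trace(a^2 b a) = trace(a) * trace(a b a) - trace(a b)   [square of a] = x^2*z - x*y - z
trace(b a b a) = trace(a b) * trace(a b) - trace(1)   [split at a repeated a] = z^2 - 2
apply: trace(b a b) = trace(b) * trace(a b) - trace(a)   [square of b] = y*z - x
trace(a^2 b a b) = trace(a) * trace(b a b a) - trace(b a b)   [square of a] = x*z^2 - y*z - x
apply: trace(a b a b^-1 a) = trace(a^2 b a) * trace(b) - trace(a^2 b a b)   [inverse elimination on b] = x^2*y*z - x*y^2 - x*z^2 + x
apply: trace(a b a b a b) = trace(a b a b) * trace(a b) - trace(b a)   [split at a repeated a] = z^3 - 3*z
use: trace(a b a b^-1 a b) = trace(a b a b a) * trace(b) - trace(a b a b a b)   [inverse elimination on b] = x*y*z^2 - y^2*z - z^3 - x*y + 3*z
trace(b^-1 a b a b^-1 a) = trace(a b a b^-1 a) * trace(b) - trace(a b a b^-1 a b)   [inverse elimination on b] = x^2*y^2*z - x*y^3 - 2*x*y*z^2 + y^2*z + z^3 + 2*x*y - 3*z
apply: trace(b^-1 a b^-2 a b a) = trace(b^-1 a b a b^-1 a) * trace(b) - trace(b^-1 a b a b^-1 a b)   [inverse elimination on b] = x^2*y^3*z - x*y^4 - 2*x*y^2*z^2 - x^2*y*z + y^3*z + y*z^3 + 3*x*y^2 + x*z^2 - 3*y*z - x
use: trace(a b a^2 b^-1) = trace(a b a^2) * trace(b) - trace(a b a^2 b)   [inverse elimination on b] = x^2*y*z - x*y^2 - x*z^2 + x
use: trace(a b^-2 a b a) = trace(a b a^2 b^-1) * trace(b) - trace(a b a^2)   [inverse elimination on b] = x^2*y^2*z - x*y^3 - x*y*z^2 - x^2*z + 2*x*y + z
use: trace(a b a b^-2 a b^-2) = trace(b^-1 a b^-2 a b a) * trace(b) - trace(b^-1 a b^-2 a b a b)   [inverse elimination on b] = x^2*y^4*z - x*y^5 - 2*x*y^3*z^2 - 2*x^2*y^2*z + y^4*z + y^2*z^3 + 4*x*y^3 + 2*x*y*z^2 + x^2*z - 3*y^2*z - 3*x*y - z

x^2*y^4*z - x*y^5 - 2*x*y^3*z^2 - 2*x^2*y^2*z + y^4*z + y^2*z^3 + 4*x*y^3 + 2*x*y*z^2 + x^2*z - 3*y^2*z - 3*x*y - z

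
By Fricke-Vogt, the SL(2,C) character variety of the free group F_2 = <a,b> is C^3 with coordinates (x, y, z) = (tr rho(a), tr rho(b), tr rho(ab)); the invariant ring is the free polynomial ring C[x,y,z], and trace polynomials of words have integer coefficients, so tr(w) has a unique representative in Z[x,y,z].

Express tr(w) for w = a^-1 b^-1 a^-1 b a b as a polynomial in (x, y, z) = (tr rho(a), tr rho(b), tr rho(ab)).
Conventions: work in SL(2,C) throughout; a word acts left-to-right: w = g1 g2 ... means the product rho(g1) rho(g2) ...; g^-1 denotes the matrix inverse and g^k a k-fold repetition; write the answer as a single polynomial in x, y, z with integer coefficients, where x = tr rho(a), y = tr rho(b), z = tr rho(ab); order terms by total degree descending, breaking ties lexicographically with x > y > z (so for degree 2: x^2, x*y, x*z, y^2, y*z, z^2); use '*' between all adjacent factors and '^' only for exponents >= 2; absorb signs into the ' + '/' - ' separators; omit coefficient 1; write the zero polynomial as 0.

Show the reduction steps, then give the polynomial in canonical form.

x*y*z^2 - x^2*z - y^2*z - z^3 + x*y + 3*z

trace(a b a) = trace(a) * trace(b a) - trace(b) = x*z - y
trace(b a b a) = trace(b a) * trace(b a) - trace(1) = z^2 - 2
use: trace(b a b) = trace(b) * trace(a b) - trace(a) = y*z - x
trace(a b a b a) = trace(a) * trace(b a b a) - trace(b a b) = x*z^2 - y*z - x
trace(a b a b a b) = trace(a b a b) * trace(a b) - trace(b a) = z^3 - 3*z
apply: trace(b a b a b^-1 a) = trace(a b a b a) * trace(b) - trace(a b a b a b) = x*y*z^2 - y^2*z - z^3 - x*y + 3*z
apply: trace(b^-1 a^-1 b a b a) = trace(b a b a b^-1) * trace(a) - trace(b a b a b^-1 a) = -x*y*z^2 + x^2*z + y^2*z + z^3 - 3*z
trace(a^-1 b^-1 a^-1 b a b) = trace(b^-1 a^-1 b a b) * trace(a) - trace(b^-1 a^-1 b a b a) = x*y*z^2 - x^2*z - y^2*z - z^3 + x*y + 3*z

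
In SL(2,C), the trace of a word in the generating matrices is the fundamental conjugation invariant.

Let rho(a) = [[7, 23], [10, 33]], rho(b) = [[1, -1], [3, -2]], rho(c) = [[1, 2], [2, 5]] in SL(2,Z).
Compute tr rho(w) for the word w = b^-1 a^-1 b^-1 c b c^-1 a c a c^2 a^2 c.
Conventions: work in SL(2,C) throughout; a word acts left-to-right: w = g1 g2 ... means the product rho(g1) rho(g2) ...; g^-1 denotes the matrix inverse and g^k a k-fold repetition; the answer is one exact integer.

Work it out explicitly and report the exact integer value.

rho(b^-1) = [[-2, 1], [-3, 1]]
... * rho(a^-1) = [[33, -23], [-10, 7]]  ->  [[-76, 53], [-109, 76]]
... * rho(b^-1) = [[-2, 1], [-3, 1]]  ->  [[-7, -23], [-10, -33]]
... * rho(c) = [[1, 2], [2, 5]]  ->  [[-53, -129], [-76, -185]]
... * rho(b) = [[1, -1], [3, -2]]  ->  [[-440, 311], [-631, 446]]
... * rho(c^-1) = [[5, -2], [-2, 1]]  ->  [[-2822, 1191], [-4047, 1708]]
... * rho(a) = [[7, 23], [10, 33]]  ->  [[-7844, -25603], [-11249, -36717]]
... * rho(c) = [[1, 2], [2, 5]]  ->  [[-59050, -143703], [-84683, -206083]]
... * rho(a) = [[7, 23], [10, 33]]  ->  [[-1850380, -6100349], [-2653611, -8748448]]
... * rho(c) = [[1, 2], [2, 5]]  ->  [[-14051078, -34202505], [-20150507, -49049462]]
... * rho(c) = [[1, 2], [2, 5]]  ->  [[-82456088, -199114681], [-118249431, -285548324]]
... * rho(a) = [[7, 23], [10, 33]]  ->  [[-2568339426, -8467274497], [-3683229257, -12142831605]]
... * rho(a) = [[7, 23], [10, 33]]  ->  [[-102651120952, -338491865199], [-147210920849, -485427715876]]
... * rho(c) = [[1, 2], [2, 5]]  ->  [[-779634851350, -1897761567899], [-1118066352601, -2721560421078]]
tr = -779634851350 + -2721560421078 = -3501195272428

-3501195272428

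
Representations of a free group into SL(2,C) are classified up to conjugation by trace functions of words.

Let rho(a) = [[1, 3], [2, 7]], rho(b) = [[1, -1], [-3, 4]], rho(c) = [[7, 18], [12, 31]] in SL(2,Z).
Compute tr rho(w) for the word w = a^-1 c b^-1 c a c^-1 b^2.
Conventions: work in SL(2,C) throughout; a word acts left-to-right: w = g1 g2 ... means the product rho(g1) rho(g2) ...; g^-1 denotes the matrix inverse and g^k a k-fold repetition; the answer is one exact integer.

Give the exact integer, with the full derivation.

rho(a^-1) = [[7, -3], [-2, 1]]
... * rho(c) = [[7, 18], [12, 31]]  ->  [[13, 33], [-2, -5]]
... * rho(b^-1) = [[4, 1], [3, 1]]  ->  [[151, 46], [-23, -7]]
... * rho(c) = [[7, 18], [12, 31]]  ->  [[1609, 4144], [-245, -631]]
... * rho(a) = [[1, 3], [2, 7]]  ->  [[9897, 33835], [-1507, -5152]]
... * rho(c^-1) = [[31, -18], [-12, 7]]  ->  [[-99213, 58699], [15107, -8938]]
... * rho(b) = [[1, -1], [-3, 4]]  ->  [[-275310, 334009], [41921, -50859]]
... * rho(b) = [[1, -1], [-3, 4]]  ->  [[-1277337, 1611346], [194498, -245357]]
tr = -1277337 + -245357 = -1522694

-1522694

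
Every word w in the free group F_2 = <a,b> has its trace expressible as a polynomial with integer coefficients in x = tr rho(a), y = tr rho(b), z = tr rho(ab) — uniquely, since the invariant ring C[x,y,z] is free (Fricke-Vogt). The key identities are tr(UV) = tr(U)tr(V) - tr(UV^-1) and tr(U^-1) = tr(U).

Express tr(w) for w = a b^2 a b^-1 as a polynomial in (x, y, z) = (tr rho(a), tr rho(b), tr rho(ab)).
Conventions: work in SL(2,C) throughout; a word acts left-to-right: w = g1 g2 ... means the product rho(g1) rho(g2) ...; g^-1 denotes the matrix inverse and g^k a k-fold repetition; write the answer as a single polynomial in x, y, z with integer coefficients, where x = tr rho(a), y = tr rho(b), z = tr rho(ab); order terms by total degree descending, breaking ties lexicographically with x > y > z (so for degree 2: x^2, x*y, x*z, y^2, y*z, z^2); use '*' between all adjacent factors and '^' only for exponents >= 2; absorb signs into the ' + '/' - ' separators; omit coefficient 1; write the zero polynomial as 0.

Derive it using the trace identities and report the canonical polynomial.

x*y^2*z - x^2*y - y^3 - y*z^2 + x*z + 3*y

trace(b^2 a) = trace(b) * trace(a b) - trace(a) = y*z - x
trace(b^2) = trace(b) * trace(b) - trace(1) = y^2 - 2
apply: trace(a b^2 a) = trace(a) * trace(b^2 a) - trace(b^2) = x*y*z - x^2 - y^2 + 2
trace(a b a b) = trace(a b) * trace(a b) - trace(1)   [split at repeated a] = z^2 - 2
apply: trace(a b a) = trace(a) * trace(b a) - trace(b) = x*z - y
use: trace(a b^2 a b) = trace(b) * trace(a b a b) - trace(a b a) = y*z^2 - x*z - y
trace(a b^2 a b^-1) = trace(a b^2 a) * trace(b) - trace(a b^2 a b) = x*y^2*z - x^2*y - y^3 - y*z^2 + x*z + 3*y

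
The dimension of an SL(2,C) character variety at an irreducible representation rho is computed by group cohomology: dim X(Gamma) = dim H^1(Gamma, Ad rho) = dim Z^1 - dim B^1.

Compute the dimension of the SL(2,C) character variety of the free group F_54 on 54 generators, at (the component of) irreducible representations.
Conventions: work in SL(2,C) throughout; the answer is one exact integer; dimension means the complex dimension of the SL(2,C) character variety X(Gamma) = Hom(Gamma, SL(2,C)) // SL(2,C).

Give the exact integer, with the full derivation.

The free group F_54: 54 generators, no relators.
So Z^1 = (sl_2)^54 in full: dim Z^1 = 162.
At an irreducible rho the centralizer of the image in sl_2 is 0, so the coboundary map sl_2 -> Z^1 is injective: dim B^1 = 3.
dim X = dim H^1 = dim Z^1 - dim B^1 = 162 - 3 = 159.

159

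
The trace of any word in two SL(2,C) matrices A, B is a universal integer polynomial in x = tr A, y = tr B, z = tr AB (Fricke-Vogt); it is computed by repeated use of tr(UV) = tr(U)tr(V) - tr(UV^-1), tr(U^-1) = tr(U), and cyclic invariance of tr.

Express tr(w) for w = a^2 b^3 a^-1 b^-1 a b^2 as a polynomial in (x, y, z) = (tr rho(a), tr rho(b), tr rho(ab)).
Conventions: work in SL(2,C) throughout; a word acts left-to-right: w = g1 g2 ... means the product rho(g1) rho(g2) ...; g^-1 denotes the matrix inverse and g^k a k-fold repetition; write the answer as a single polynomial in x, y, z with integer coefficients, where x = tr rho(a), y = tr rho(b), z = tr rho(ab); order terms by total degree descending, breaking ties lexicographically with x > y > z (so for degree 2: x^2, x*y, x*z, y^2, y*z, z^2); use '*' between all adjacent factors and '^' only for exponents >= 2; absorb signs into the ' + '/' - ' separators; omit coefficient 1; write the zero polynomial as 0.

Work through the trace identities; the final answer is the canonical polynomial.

-x^2*y^4*z^2 + 2*x^3*y^3*z + 2*x*y^5*z + x*y^3*z^3 - x^4*y^2 - 2*x^2*y^4 - y^6 - y^4*z^2 - 2*x^3*y*z - 7*x*y^3*z - x*y*z^3 + x^4 + 7*x^2*y^2 + x^2*z^2 + 6*y^4 + 3*y^2*z^2 + 3*x*y*z - 4*x^2 - 9*y^2 - z^2 + 2

tr(a b a b) = tr(b a) * tr(b a) - tr(1)  (split on b) = z^2 - 2
reduce: tr(a b a) = tr(a) * tr(b a) - tr(b)  (reduce the a square) = x*z - y
tr(b^2 a b a) = tr(b) * tr(a b a b) - tr(a b a)  (reduce the b square) = y*z^2 - x*z - y
tr(a b^2) = tr(b) * tr(a b) - tr(a)  (reduce the b square) = y*z - x
tr(b^2 a b) = tr(b) * tr(a b^2) - tr(a b)  (reduce the b square) = y^2*z - x*y - z
so tr(a^2 b^2 a b) = tr(a) * tr(b^2 a b a) - tr(b^2 a b)  (reduce the a square) = x*y*z^2 - x^2*z - y^2*z + z
tr(a^3 b) = tr(a) * tr(b a^2) - tr(b a)  (reduce the a square) = x^2*z - x*y - z
tr(a^2) = tr(a) * tr(a) - tr(1)  (reduce the a square) = x^2 - 2
so tr(a^3) = tr(a) * tr(a^2) - tr(a)  (reduce the a square) = x^3 - 3*x
tr(a^2 b^2 a) = tr(b) * tr(a^3 b) - tr(a^3)  (reduce the b square) = x^2*y*z - x^3 - x*y^2 - y*z + 3*x
reduce: tr(a b^2 a^2 b^2) = tr(b) * tr(a^2 b^2 a b) - tr(a^2 b^2 a)  (reduce the b square) = x*y^2*z^2 - 2*x^2*y*z - y^3*z + x^3 + x*y^2 + 2*y*z - 3*x
so tr(a b^2 a) = tr(b) * tr(a^2 b) - tr(a^2)  (reduce the b square) = x*y*z - x^2 - y^2 + 2
reduce: tr(b a b^2 a b) = tr(b) * tr(a b^2 a b) - tr(a b^2 a)  (reduce the b square) = y^2*z^2 - 2*x*y*z + x^2 - 2
so tr(b^3 a b^2 a) = tr(b) * tr(b a b^2 a b) - tr(b a b^2 a)  (reduce the b square) = y^3*z^2 - 2*x*y^2*z + x^2*y - y*z^2 + x*z - y
reduce: tr(a b^4) = tr(b) * tr(b^2 a b) - tr(b^2 a)  (reduce the b square) = y^3*z - x*y^2 - 2*y*z + x
tr(b^3 a b^2) = tr(b) * tr(a b^4) - tr(a b^3)  (reduce the b square) = y^4*z - x*y^3 - 3*y^2*z + 2*x*y + z
so tr(b^2 a^2 b^3 a) = tr(a) * tr(b^3 a b^2 a) - tr(b^3 a b^2)  (reduce the a square) = x*y^3*z^2 - 2*x^2*y^2*z - y^4*z + x^3*y + x*y^3 - x*y*z^2 + x^2*z + 3*y^2*z - 3*x*y - z
tr(b^2) = tr(b) * tr(b) - tr(1)  (reduce the b square) = y^2 - 2
tr(b^3) = tr(b) * tr(b^2) - tr(b)  (reduce the b square) = y^3 - 3*y
reduce: tr(a^2 b^3) = tr(a) * tr(b^3 a) - tr(b^3)  (reduce the a square) = x*y^2*z - x^2*y - y^3 - x*z + 3*y
tr(b a^2 b^3) = tr(b) * tr(a^2 b^3) - tr(a^2 b^2)  (reduce the b square) = x*y^3*z - x^2*y^2 - y^4 - 2*x*y*z + x^2 + 4*y^2 - 2
so tr(b^2 a^2 b^3) = tr(b) * tr(b a^2 b^3) - tr(b a^2 b^2)  (reduce the b square) = x*y^4*z - x^2*y^3 - y^5 - 3*x*y^2*z + 2*x^2*y + 5*y^3 + x*z - 5*y
reduce: tr(a b^2 a^2 b^3 a) = tr(a) * tr(b^2 a^2 b^3 a) - tr(b^2 a^2 b^3)  (reduce the a square) = x^2*y^3*z^2 - 2*x^3*y^2*z - 2*x*y^4*z + x^4*y + 2*x^2*y^3 - x^2*y*z^2 + y^5 + x^3*z + 6*x*y^2*z - 5*x^2*y - 5*y^3 - 2*x*z + 5*y
so tr(a b a b a b) = tr(a b a b) * tr(a b) - tr(b a)  (split on a) = z^3 - 3*z
tr(a b a b a) = tr(a) * tr(b a b a) - tr(b a b)  (reduce the a square) = x*z^2 - y*z - x
tr(b^2 a b a b a) = tr(b) * tr(a b a b a b) - tr(a b a b a)  (reduce the b square) = y*z^3 - x*z^2 - 2*y*z + x
tr(b^2 a b a b) = tr(b) * tr(a b a b^2) - tr(a b a b)  (reduce the b square) = y^2*z^2 - x*y*z - y^2 - z^2 + 2
tr(a b a b a^2 b^2) = tr(a) * tr(b^2 a b a b a) - tr(b^2 a b a b)  (reduce the a square) = x*y*z^3 - x^2*z^2 - y^2*z^2 - x*y*z + x^2 + y^2 + z^2 - 2
tr(a b a b a^2 b) = tr(a) * tr(b a b a b a) - tr(b a b a b)  (reduce the a square) = x*z^3 - y*z^2 - 2*x*z + y
tr(a^2 b^3 a b a b) = tr(b) * tr(a b a b a^2 b^2) - tr(a b a b a^2 b)  (reduce the b square) = x*y^2*z^3 - x^2*y*z^2 - y^3*z^2 - x*y^2*z - x*z^3 + x^2*y + y^3 + 2*y*z^2 + 2*x*z - 3*y
tr(a b a^3 b) = tr(a) * tr(b a b a^2) - tr(b a b a)  (reduce the a square) = x^2*z^2 - x*y*z - x^2 - z^2 + 2
tr(a b a^3) = tr(a) * tr(a^2 b a) - tr(a^2 b)  (reduce the a square) = x^3*z - x^2*y - 2*x*z + y
tr(a b a^3 b^2) = tr(b) * tr(a b a^3 b) - tr(a b a^3)  (reduce the b square) = x^2*y*z^2 - x^3*z - x*y^2*z - y*z^2 + 2*x*z + y
so tr(a^2 b^3 a b a) = tr(b) * tr(a b a^3 b^2) - tr(a b a^3 b)  (reduce the b square) = x^2*y^2*z^2 - x^3*y*z - x*y^3*z - x^2*z^2 - y^2*z^2 + 3*x*y*z + x^2 + y^2 + z^2 - 2
so tr(a b^2 a^2 b^3 a b) = tr(b) * tr(a^2 b^3 a b a b) - tr(a^2 b^3 a b a)  (reduce the b square) = x*y^3*z^3 - 2*x^2*y^2*z^2 - y^4*z^2 + x^3*y*z - x*y*z^3 + x^2*y^2 + x^2*z^2 + y^4 + 3*y^2*z^2 - x*y*z - x^2 - 4*y^2 - z^2 + 2
tr(b^-1 a b^2 a^2 b^3 a) = tr(a b^2 a^2 b^3 a) * tr(b) - tr(a b^2 a^2 b^3 a b)  (eliminate b^-1) = x^2*y^4*z^2 - 2*x^3*y^3*z - 2*x*y^5*z - x*y^3*z^3 + x^4*y^2 + 2*x^2*y^4 + x^2*y^2*z^2 + y^6 + y^4*z^2 + 6*x*y^3*z + x*y*z^3 - 6*x^2*y^2 - x^2*z^2 - 6*y^4 - 3*y^2*z^2 - x*y*z + x^2 + 9*y^2 + z^2 - 2
tr(a^2 b^3 a^-1 b^-1 a b^2) = tr(b^-1 a b^2 a^2 b^3) * tr(a) - tr(b^-1 a b^2 a^2 b^3 a)  (eliminate a^-1) = -x^2*y^4*z^2 + 2*x^3*y^3*z + 2*x*y^5*z + x*y^3*z^3 - x^4*y^2 - 2*x^2*y^4 - y^6 - y^4*z^2 - 2*x^3*y*z - 7*x*y^3*z - x*y*z^3 + x^4 + 7*x^2*y^2 + x^2*z^2 + 6*y^4 + 3*y^2*z^2 + 3*x*y*z - 4*x^2 - 9*y^2 - z^2 + 2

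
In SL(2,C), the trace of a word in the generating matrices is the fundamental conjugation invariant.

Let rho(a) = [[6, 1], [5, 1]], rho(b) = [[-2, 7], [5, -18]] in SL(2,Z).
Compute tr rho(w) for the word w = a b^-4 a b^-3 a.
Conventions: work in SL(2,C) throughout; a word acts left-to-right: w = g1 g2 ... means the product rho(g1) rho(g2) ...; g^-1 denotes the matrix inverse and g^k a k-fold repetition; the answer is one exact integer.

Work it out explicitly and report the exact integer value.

rho(a) = [[6, 1], [5, 1]]
... * rho(b^-1) = [[-18, -7], [-5, -2]]  ->  [[-113, -44], [-95, -37]]
... * rho(b^-1) = [[-18, -7], [-5, -2]]  ->  [[2254, 879], [1895, 739]]
... * rho(b^-1) = [[-18, -7], [-5, -2]]  ->  [[-44967, -17536], [-37805, -14743]]
... * rho(b^-1) = [[-18, -7], [-5, -2]]  ->  [[897086, 349841], [754205, 294121]]
... * rho(a) = [[6, 1], [5, 1]]  ->  [[7131721, 1246927], [5995835, 1048326]]
... * rho(b^-1) = [[-18, -7], [-5, -2]]  ->  [[-134605613, -52415901], [-113166660, -44067497]]
... * rho(b^-1) = [[-18, -7], [-5, -2]]  ->  [[2684980539, 1047071093], [2257337365, 880301614]]
... * rho(b^-1) = [[-18, -7], [-5, -2]]  ->  [[-53565005167, -20889005959], [-45033580640, -17561964783]]
... * rho(a) = [[6, 1], [5, 1]]  ->  [[-425835060797, -74454011126], [-358011307755, -62595545423]]
tr = -425835060797 + -62595545423 = -488430606220

-488430606220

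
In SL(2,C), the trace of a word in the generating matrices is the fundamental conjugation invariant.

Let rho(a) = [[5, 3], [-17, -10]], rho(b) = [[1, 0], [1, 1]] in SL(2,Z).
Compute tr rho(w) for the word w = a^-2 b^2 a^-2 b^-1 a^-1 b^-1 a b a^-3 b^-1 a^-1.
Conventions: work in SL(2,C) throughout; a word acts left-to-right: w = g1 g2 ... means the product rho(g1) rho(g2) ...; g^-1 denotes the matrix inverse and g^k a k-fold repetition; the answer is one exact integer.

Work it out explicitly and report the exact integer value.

rho(a^-1) = [[-10, -3], [17, 5]]
... * rho(a^-1) = [[-10, -3], [17, 5]]  ->  [[49, 15], [-85, -26]]
... * rho(b) = [[1, 0], [1, 1]]  ->  [[64, 15], [-111, -26]]
... * rho(b) = [[1, 0], [1, 1]]  ->  [[79, 15], [-137, -26]]
... * rho(a^-1) = [[-10, -3], [17, 5]]  ->  [[-535, -162], [928, 281]]
... * rho(a^-1) = [[-10, -3], [17, 5]]  ->  [[2596, 795], [-4503, -1379]]
... * rho(b^-1) = [[1, 0], [-1, 1]]  ->  [[1801, 795], [-3124, -1379]]
... * rho(a^-1) = [[-10, -3], [17, 5]]  ->  [[-4495, -1428], [7797, 2477]]
... * rho(b^-1) = [[1, 0], [-1, 1]]  ->  [[-3067, -1428], [5320, 2477]]
... * rho(a) = [[5, 3], [-17, -10]]  ->  [[8941, 5079], [-15509, -8810]]
... * rho(b) = [[1, 0], [1, 1]]  ->  [[14020, 5079], [-24319, -8810]]
... * rho(a^-1) = [[-10, -3], [17, 5]]  ->  [[-53857, -16665], [93420, 28907]]
... * rho(a^-1) = [[-10, -3], [17, 5]]  ->  [[255265, 78246], [-442781, -135725]]
... * rho(a^-1) = [[-10, -3], [17, 5]]  ->  [[-1222468, -374565], [2120485, 649718]]
... * rho(b^-1) = [[1, 0], [-1, 1]]  ->  [[-847903, -374565], [1470767, 649718]]
... * rho(a^-1) = [[-10, -3], [17, 5]]  ->  [[2111425, 670884], [-3662464, -1163711]]
tr = 2111425 + -1163711 = 947714

947714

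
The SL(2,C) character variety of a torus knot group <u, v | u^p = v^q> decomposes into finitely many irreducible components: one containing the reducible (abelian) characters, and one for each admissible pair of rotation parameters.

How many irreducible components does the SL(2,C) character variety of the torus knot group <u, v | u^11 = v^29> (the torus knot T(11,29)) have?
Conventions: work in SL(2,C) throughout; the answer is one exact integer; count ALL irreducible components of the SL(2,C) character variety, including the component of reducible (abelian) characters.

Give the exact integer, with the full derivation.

For T(11,29): irreducibility forces the central element u^11 = v^29 to one of +I, -I.
This locks tr(u) to 2*cos(pi*alpha/11), alpha in 1..10, and tr(v) to 2*cos(pi*beta/29), beta in 1..28, on each component of irreducible characters.
Consistency of u^11 = (-1)^alpha I with v^29 = (-1)^beta I forces alpha = beta (mod 2).
count pairs: odd alpha (5 choices) x odd beta (14), plus even alpha (5) x even beta (14): 5*14 + 5*14 = 140.
components with irreducible characters: 140; plus the single component of reducible (abelian) characters: total 141.

141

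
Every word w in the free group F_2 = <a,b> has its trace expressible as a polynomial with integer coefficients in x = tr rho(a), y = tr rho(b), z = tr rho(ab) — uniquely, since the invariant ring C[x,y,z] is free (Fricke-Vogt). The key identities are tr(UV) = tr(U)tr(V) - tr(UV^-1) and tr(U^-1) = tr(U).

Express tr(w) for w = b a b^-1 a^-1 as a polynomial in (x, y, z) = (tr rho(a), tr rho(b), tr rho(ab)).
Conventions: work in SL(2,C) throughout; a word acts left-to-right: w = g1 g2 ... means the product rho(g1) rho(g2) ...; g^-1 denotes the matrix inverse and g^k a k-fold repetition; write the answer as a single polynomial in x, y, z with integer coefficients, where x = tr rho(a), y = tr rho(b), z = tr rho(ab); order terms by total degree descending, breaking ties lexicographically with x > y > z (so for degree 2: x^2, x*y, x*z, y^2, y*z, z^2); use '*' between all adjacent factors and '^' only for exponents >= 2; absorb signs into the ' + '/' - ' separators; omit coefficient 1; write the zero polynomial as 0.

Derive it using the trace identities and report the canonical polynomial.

use: trace(b a b) = trace(b) trace(a b) - trace(a)  (reduce the b square) = y*z - x
use: trace(b a b a) = trace(b a) trace(b a) - trace(1)  (split on b) = z^2 - 2
trace(a^-1 b a b) = trace(b a b) trace(a) - trace(b a b a)  (eliminate a^-1) = x*y*z - x^2 - z^2 + 2
trace(b a b^-1 a^-1) = trace(a^-1 b a) trace(b) - trace(a^-1 b a b)  (eliminate b^-1) = -x*y*z + x^2 + y^2 + z^2 - 2

-x*y*z + x^2 + y^2 + z^2 - 2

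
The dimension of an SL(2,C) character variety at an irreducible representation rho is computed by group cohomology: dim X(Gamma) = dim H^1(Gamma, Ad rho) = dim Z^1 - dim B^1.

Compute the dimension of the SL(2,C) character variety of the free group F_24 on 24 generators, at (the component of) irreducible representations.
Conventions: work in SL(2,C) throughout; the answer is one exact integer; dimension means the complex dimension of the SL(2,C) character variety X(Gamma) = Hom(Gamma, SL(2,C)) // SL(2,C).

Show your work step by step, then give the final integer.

The free group F_24: 24 generators, no relators.
So Z^1 = (sl_2)^24 in full: dim Z^1 = 72.
Irreducibility makes the coboundary map sl_2 -> Z^1 injective (trivial centralizer), so dim B^1 = 3.
dim X = dim H^1 = dim Z^1 - dim B^1 = 72 - 3 = 69.

69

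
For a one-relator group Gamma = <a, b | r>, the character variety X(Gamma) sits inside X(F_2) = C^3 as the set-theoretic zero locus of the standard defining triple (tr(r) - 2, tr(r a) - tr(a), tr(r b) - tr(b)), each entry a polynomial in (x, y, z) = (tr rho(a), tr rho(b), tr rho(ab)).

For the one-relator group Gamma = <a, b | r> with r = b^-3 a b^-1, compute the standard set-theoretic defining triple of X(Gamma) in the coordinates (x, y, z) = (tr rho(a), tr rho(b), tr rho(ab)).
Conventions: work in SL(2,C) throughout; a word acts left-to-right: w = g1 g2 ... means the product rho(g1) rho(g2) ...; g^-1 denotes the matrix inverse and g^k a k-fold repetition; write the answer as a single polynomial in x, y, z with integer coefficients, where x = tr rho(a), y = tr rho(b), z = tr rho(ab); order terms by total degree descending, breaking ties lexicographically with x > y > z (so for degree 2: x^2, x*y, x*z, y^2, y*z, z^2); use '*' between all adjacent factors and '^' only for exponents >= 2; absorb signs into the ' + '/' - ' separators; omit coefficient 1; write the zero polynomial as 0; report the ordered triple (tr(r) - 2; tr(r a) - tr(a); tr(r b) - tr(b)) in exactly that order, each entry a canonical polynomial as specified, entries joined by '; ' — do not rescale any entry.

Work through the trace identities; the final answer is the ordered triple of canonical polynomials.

trace(b^-1 a) = trace(a)*trace(b) - trace(a b)  (eliminate b^-1) = x*y - z
trace(a b^-2) = trace(b^-1 a)*trace(b) - trace(b^-1 a b)  (eliminate b^-1) = x*y^2 - y*z - x
next, trace(a b^-3) = trace(a b^-2)*trace(b) - trace(a b^-1)  (eliminate b^-1) = x*y^3 - y^2*z - 2*x*y + z
next, trace(b^-3 a b^-1) = trace(a b^-3)*trace(b) - trace(a b^-2)  (eliminate b^-1) = x*y^4 - y^3*z - 3*x*y^2 + 2*y*z + x
and trace(a^2) = trace(a)*trace(a) - trace(1)   [square of a] = x^2 - 2
and trace(a^2 b) = trace(a)*trace(b a) - trace(b)   [square of a] = x*z - y
trace(b^-1 a^2) = trace(a^2)*trace(b) - trace(a^2 b)   [inverse elimination on b] = x^2*y - x*z - y
trace(a b^-2 a) = trace(b^-1 a^2)*trace(b) - trace(b^-1 a^2 b)   [inverse elimination on b] = x^2*y^2 - x*y*z - x^2 - y^2 + 2
next, trace(a b a b) = trace(a b)*trace(a b) - trace(1)   [split at a repeated a] = z^2 - 2
trace(b^-1 a b a) = trace(a b a)*trace(b) - trace(a b a b)   [inverse elimination on b] = x*y*z - y^2 - z^2 + 2
next, trace(a b^-2 a b) = trace(b^-1 a b a)*trace(b) - trace(b^-1 a b a b)   [inverse elimination on b] = x*y^2*z - y^3 - y*z^2 - x*z + 3*y
next, trace(b^-1 a b^-1 a b^-1) = trace(a b^-2 a)*trace(b) - trace(a b^-2 a b)   [inverse elimination on b] = x^2*y^3 - 2*x*y^2*z - x^2*y + y*z^2 + x*z - y
trace(b^-1 a b^-1 a) = trace(a b^-1 a)*trace(b) - trace(a b^-1 a b)   [inverse elimination on b] = x^2*y^2 - 2*x*y*z + z^2 - 2
and trace(b^-3 a b^-1 a) = trace(b^-1 a b^-1 a b^-1)*trace(b) - trace(b^-1 a b^-1 a)   [inverse elimination on b] = x^2*y^4 - 2*x*y^3*z - 2*x^2*y^2 + y^2*z^2 + 3*x*y*z - y^2 - z^2 + 2
assemble the triple (trace(r) - 2; trace(r a) - x; trace(r b) - y)

x*y^4 - y^3*z - 3*x*y^2 + 2*y*z + x - 2; x^2*y^4 - 2*x*y^3*z - 2*x^2*y^2 + y^2*z^2 + 3*x*y*z - y^2 - z^2 - x + 2; x*y^3 - y^2*z - 2*x*y - y + z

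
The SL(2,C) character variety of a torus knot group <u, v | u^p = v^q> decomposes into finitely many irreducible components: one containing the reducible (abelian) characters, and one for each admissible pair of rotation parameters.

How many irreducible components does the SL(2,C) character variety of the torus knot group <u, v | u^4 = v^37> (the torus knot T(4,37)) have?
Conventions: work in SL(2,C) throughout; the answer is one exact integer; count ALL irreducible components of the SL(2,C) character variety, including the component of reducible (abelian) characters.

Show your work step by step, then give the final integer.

For T(4,37): irreducibility forces the central element u^4 = v^37 to one of +I, -I.
On an irreducible component, tr(u) is locked at 2*cos(pi*alpha/4) for some alpha in 1..3, and tr(v) at 2*cos(pi*beta/37) for some beta in 1..36.
The two central values (-1)^alpha I and (-1)^beta I must be the same matrix, so alpha and beta share a parity.
Enumerate parity-matched pairs: 2*18 odd-odd plus 1*18 even-even gives 54.
Total: 54 irreducible-character components + 1 reducible (abelian) component = 55.

55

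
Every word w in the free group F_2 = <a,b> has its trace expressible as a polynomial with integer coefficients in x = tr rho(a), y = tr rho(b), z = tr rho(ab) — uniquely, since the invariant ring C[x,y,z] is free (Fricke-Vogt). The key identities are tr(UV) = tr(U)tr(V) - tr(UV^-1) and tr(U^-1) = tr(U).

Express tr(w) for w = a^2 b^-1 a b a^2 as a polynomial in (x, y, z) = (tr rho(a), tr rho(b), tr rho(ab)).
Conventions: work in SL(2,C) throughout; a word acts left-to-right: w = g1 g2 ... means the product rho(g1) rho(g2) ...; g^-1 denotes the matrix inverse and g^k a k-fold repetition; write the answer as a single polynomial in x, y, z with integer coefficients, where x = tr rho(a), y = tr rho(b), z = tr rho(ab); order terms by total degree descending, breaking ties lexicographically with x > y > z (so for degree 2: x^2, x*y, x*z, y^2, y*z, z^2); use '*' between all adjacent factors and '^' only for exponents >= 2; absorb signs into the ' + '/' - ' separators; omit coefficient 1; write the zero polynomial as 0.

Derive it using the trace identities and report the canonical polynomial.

x^4*y*z - x^3*y^2 - x^3*z^2 - 2*x^2*y*z + x^3 + 2*x*y^2 + 2*x*z^2 - 3*x

and tr(b a^2) = tr(a) * tr(b a) - tr(b) = x*z - y
and tr(b a^3) = tr(a) * tr(b a^2) - tr(b a) = x^2*z - x*y - z
tr(a b a^3) = tr(a) * tr(b a^3) - tr(b a^2) = x^3*z - x^2*y - 2*x*z + y
next, tr(a b a^4) = tr(a) * tr(a b a^3) - tr(a b a^2) = x^4*z - x^3*y - 3*x^2*z + 2*x*y + z
tr(b a b a) = tr(a b) * tr(a b) - tr(1)   [split at repeated a] = z^2 - 2
next, tr(b a b) = tr(b) * tr(a b) - tr(a) = y*z - x
tr(a b a b a) = tr(a) * tr(b a b a) - tr(b a b) = x*z^2 - y*z - x
tr(a b a b a^2) = tr(a) * tr(a b a b a) - tr(a b a b) = x^2*z^2 - x*y*z - x^2 - z^2 + 2
next, tr(a b a^4 b) = tr(a) * tr(a b a b a^2) - tr(a b a b a) = x^3*z^2 - x^2*y*z - x^3 - 2*x*z^2 + y*z + 3*x
next, tr(a^2 b^-1 a b a^2) = tr(a b a^4) * tr(b) - tr(a b a^4 b) = x^4*y*z - x^3*y^2 - x^3*z^2 - 2*x^2*y*z + x^3 + 2*x*y^2 + 2*x*z^2 - 3*x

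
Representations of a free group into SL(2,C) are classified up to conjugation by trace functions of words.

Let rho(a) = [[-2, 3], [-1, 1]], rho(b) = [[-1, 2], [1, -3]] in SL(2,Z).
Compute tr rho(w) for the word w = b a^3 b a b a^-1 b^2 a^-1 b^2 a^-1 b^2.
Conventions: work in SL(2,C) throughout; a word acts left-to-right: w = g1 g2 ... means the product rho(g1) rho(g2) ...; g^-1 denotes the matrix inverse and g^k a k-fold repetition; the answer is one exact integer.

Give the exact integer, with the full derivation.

836

rho(b) = [[-1, 2], [1, -3]]
... * rho(a) = [[-2, 3], [-1, 1]]  ->  [[0, -1], [1, 0]]
... * rho(a) = [[-2, 3], [-1, 1]]  ->  [[1, -1], [-2, 3]]
... * rho(a) = [[-2, 3], [-1, 1]]  ->  [[-1, 2], [1, -3]]
... * rho(b) = [[-1, 2], [1, -3]]  ->  [[3, -8], [-4, 11]]
... * rho(a) = [[-2, 3], [-1, 1]]  ->  [[2, 1], [-3, -1]]
... * rho(b) = [[-1, 2], [1, -3]]  ->  [[-1, 1], [2, -3]]
... * rho(a^-1) = [[1, -3], [1, -2]]  ->  [[0, 1], [-1, 0]]
... * rho(b) = [[-1, 2], [1, -3]]  ->  [[1, -3], [1, -2]]
... * rho(b) = [[-1, 2], [1, -3]]  ->  [[-4, 11], [-3, 8]]
... * rho(a^-1) = [[1, -3], [1, -2]]  ->  [[7, -10], [5, -7]]
... * rho(b) = [[-1, 2], [1, -3]]  ->  [[-17, 44], [-12, 31]]
... * rho(b) = [[-1, 2], [1, -3]]  ->  [[61, -166], [43, -117]]
... * rho(a^-1) = [[1, -3], [1, -2]]  ->  [[-105, 149], [-74, 105]]
... * rho(b) = [[-1, 2], [1, -3]]  ->  [[254, -657], [179, -463]]
... * rho(b) = [[-1, 2], [1, -3]]  ->  [[-911, 2479], [-642, 1747]]
tr = -911 + 1747 = 836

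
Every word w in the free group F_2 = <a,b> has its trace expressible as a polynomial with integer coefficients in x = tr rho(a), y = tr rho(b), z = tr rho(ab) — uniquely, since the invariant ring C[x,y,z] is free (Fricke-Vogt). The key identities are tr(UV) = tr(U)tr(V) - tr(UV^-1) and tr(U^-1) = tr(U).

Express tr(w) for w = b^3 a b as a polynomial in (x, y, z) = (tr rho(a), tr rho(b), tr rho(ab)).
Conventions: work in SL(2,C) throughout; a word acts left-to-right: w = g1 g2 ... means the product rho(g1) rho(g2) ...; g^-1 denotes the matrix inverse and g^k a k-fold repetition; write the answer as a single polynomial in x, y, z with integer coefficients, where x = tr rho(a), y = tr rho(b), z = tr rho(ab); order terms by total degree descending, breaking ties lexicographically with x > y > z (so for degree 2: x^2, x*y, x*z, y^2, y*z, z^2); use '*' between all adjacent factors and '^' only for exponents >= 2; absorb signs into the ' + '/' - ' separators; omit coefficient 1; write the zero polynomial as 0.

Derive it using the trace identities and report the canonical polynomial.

next, trace(b a b) = trace(b) * trace(a b) - trace(a)  (reduce the b square) = y*z - x
trace(b a b^2) = trace(b) * trace(b a b) - trace(b a)  (reduce the b square) = y^2*z - x*y - z
and trace(b^3 a b) = trace(b) * trace(b a b^2) - trace(b a b)  (reduce the b square) = y^3*z - x*y^2 - 2*y*z + x

y^3*z - x*y^2 - 2*y*z + x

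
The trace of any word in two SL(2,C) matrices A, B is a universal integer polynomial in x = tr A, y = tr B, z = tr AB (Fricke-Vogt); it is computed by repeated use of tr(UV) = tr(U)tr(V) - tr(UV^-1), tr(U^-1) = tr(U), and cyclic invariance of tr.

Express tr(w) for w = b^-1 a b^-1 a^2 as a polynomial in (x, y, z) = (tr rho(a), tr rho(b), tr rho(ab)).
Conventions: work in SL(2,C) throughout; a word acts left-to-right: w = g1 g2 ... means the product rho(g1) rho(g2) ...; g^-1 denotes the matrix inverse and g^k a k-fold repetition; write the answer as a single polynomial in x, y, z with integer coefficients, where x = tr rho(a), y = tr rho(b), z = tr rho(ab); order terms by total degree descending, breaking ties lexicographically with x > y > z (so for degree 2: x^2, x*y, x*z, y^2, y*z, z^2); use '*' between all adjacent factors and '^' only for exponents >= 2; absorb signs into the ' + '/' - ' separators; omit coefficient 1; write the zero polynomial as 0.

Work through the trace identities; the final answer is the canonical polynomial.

x^3*y^2 - 2*x^2*y*z - x*y^2 + x*z^2 + y*z - x

trace(a^2) = trace(a) trace(a) - trace(1) = x^2 - 2
trace(a^3) = trace(a) trace(a^2) - trace(a) = x^3 - 3*x
trace(b a^2) = trace(a) trace(b a) - trace(b) = x*z - y
apply: trace(a^3 b) = trace(a) trace(b a^2) - trace(b a) = x^2*z - x*y - z
apply: trace(a b^-1 a^2) = trace(a^3) trace(b) - trace(a^3 b) = x^3*y - x^2*z - 2*x*y + z
trace(b a b a) = trace(b a) trace(b a) - trace(1)   [split at repeated b] = z^2 - 2
trace(b a b) = trace(b) trace(a b) - trace(a) = y*z - x
trace(a^2 b a b) = trace(a) trace(b a b a) - trace(b a b) = x*z^2 - y*z - x
use: trace(a b^-1 a^2 b) = trace(a^2 b a) trace(b) - trace(a^2 b a b) = x^2*y*z - x*y^2 - x*z^2 + x
trace(b^-1 a b^-1 a^2) = trace(a b^-1 a^2) trace(b) - trace(a b^-1 a^2 b) = x^3*y^2 - 2*x^2*y*z - x*y^2 + x*z^2 + y*z - x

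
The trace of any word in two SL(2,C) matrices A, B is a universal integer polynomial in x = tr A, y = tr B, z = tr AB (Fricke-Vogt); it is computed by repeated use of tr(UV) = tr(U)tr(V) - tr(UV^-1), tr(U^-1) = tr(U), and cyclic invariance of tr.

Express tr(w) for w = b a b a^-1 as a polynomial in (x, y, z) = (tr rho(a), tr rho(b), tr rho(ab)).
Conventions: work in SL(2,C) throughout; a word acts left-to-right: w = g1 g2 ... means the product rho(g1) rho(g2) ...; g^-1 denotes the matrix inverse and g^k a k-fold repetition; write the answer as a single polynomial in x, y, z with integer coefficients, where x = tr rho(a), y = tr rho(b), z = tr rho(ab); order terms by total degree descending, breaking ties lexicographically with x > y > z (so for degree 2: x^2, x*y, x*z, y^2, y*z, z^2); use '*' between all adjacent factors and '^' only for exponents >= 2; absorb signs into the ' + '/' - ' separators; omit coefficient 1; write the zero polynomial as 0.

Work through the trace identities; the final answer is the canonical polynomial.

x*y*z - x^2 - z^2 + 2

tr(b a b) = tr(b)*tr(a b) - tr(a) = y*z - x
apply: tr(b a b a) = tr(b a)*tr(b a) - tr(1) = z^2 - 2
tr(b a b a^-1) = tr(b a b)*tr(a) - tr(b a b a) = x*y*z - x^2 - z^2 + 2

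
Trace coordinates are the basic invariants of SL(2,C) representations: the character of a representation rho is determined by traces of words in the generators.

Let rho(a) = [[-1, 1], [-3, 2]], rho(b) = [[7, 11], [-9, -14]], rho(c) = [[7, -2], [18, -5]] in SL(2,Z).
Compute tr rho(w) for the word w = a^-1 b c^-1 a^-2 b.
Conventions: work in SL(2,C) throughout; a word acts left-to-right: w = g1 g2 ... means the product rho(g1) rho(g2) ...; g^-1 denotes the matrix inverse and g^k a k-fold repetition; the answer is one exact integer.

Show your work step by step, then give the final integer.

-1757

rho(a^-1) = [[2, -1], [3, -1]]
... * rho(b) = [[7, 11], [-9, -14]]  ->  [[23, 36], [30, 47]]
... * rho(c^-1) = [[-5, 2], [-18, 7]]  ->  [[-763, 298], [-996, 389]]
... * rho(a^-1) = [[2, -1], [3, -1]]  ->  [[-632, 465], [-825, 607]]
... * rho(a^-1) = [[2, -1], [3, -1]]  ->  [[131, 167], [171, 218]]
... * rho(b) = [[7, 11], [-9, -14]]  ->  [[-586, -897], [-765, -1171]]
tr = -586 + -1171 = -1757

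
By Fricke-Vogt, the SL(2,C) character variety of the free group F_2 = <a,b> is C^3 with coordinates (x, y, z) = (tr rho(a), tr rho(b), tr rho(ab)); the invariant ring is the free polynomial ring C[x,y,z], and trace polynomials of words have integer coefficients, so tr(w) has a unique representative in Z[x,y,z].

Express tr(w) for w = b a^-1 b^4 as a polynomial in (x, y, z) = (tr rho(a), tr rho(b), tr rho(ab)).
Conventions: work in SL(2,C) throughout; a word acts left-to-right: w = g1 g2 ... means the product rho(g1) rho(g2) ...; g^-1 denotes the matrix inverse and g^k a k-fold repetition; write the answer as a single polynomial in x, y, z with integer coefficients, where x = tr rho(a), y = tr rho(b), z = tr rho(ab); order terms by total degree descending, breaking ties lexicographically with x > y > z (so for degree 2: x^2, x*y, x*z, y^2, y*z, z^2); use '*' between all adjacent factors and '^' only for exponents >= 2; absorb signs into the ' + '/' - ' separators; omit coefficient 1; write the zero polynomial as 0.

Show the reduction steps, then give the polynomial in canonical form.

tr(b^2) = tr(b) * tr(b) - tr(1) = y^2 - 2
tr(b^3) = tr(b) * tr(b^2) - tr(b) = y^3 - 3*y
tr(b^4) = tr(b) * tr(b^3) - tr(b^2) = y^4 - 4*y^2 + 2
tr(b^5) = tr(b) * tr(b^4) - tr(b^3) = y^5 - 5*y^3 + 5*y
tr(a b^2) = tr(b) * tr(a b) - tr(a) = y*z - x
tr(b^2 a b) = tr(b) * tr(a b^2) - tr(a b) = y^2*z - x*y - z
tr(b^3 a b) = tr(b) * tr(b^2 a b) - tr(b^2 a) = y^3*z - x*y^2 - 2*y*z + x
tr(b^5 a) = tr(b) * tr(b^3 a b) - tr(b^3 a) = y^4*z - x*y^3 - 3*y^2*z + 2*x*y + z
tr(b a^-1 b^4) = tr(b^5) * tr(a) - tr(b^5 a) = x*y^5 - y^4*z - 4*x*y^3 + 3*y^2*z + 3*x*y - z

x*y^5 - y^4*z - 4*x*y^3 + 3*y^2*z + 3*x*y - z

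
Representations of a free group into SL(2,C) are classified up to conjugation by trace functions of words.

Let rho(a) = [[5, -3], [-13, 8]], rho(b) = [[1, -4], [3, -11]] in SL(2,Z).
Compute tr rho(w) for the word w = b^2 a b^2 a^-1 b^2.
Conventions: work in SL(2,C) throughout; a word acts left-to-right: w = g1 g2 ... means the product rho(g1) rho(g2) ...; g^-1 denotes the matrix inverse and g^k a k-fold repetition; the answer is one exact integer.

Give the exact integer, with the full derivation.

rho(b) = [[1, -4], [3, -11]]
... * rho(b) = [[1, -4], [3, -11]]  ->  [[-11, 40], [-30, 109]]
... * rho(a) = [[5, -3], [-13, 8]]  ->  [[-575, 353], [-1567, 962]]
... * rho(b) = [[1, -4], [3, -11]]  ->  [[484, -1583], [1319, -4314]]
... * rho(b) = [[1, -4], [3, -11]]  ->  [[-4265, 15477], [-11623, 42178]]
... * rho(a^-1) = [[8, 3], [13, 5]]  ->  [[167081, 64590], [455330, 176021]]
... * rho(b) = [[1, -4], [3, -11]]  ->  [[360851, -1378814], [983393, -3757551]]
... * rho(b) = [[1, -4], [3, -11]]  ->  [[-3775591, 13723550], [-10289260, 37399489]]
tr = -3775591 + 37399489 = 33623898

33623898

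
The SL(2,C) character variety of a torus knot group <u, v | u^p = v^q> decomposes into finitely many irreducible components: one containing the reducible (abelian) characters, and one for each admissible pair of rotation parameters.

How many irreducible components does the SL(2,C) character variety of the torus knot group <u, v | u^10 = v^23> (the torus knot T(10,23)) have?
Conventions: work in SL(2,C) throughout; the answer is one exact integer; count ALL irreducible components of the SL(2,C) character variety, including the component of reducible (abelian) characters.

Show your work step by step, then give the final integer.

100

Gamma = < u, v | u^10 = v^23 > (torus knot T(10,23)); the central element u^10 = v^23 acts as +I or -I in any irreducible SL(2,C) representation.
On an irreducible component, tr(u) is locked at 2*cos(pi*alpha/10) for some alpha in 1..9, and tr(v) at 2*cos(pi*beta/23) for some beta in 1..22.
The two central values (-1)^alpha I and (-1)^beta I must be the same matrix, so alpha and beta share a parity.
Counting: 5 odd alphas x 11 odd betas + 4 even alphas x 11 even betas = 55 + 44 = 99.
Total: 99 irreducible-character components + 1 reducible (abelian) component = 100.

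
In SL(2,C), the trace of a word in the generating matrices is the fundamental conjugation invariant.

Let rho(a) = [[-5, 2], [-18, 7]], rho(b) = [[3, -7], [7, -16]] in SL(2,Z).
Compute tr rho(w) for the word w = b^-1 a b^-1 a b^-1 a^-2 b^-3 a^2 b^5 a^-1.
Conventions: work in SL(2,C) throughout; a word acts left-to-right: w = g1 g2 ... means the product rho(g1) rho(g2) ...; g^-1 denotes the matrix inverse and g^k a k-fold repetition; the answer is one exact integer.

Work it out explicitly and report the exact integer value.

377994520673757

rho(b^-1) = [[-16, 7], [-7, 3]]
... * rho(a) = [[-5, 2], [-18, 7]]  ->  [[-46, 17], [-19, 7]]
... * rho(b^-1) = [[-16, 7], [-7, 3]]  ->  [[617, -271], [255, -112]]
... * rho(a) = [[-5, 2], [-18, 7]]  ->  [[1793, -663], [741, -274]]
... * rho(b^-1) = [[-16, 7], [-7, 3]]  ->  [[-24047, 10562], [-9938, 4365]]
... * rho(a^-1) = [[7, -2], [18, -5]]  ->  [[21787, -4716], [9004, -1949]]
... * rho(a^-1) = [[7, -2], [18, -5]]  ->  [[67621, -19994], [27946, -8263]]
... * rho(b^-1) = [[-16, 7], [-7, 3]]  ->  [[-941978, 413365], [-389295, 170833]]
... * rho(b^-1) = [[-16, 7], [-7, 3]]  ->  [[12178093, -5353751], [5032889, -2212566]]
... * rho(b^-1) = [[-16, 7], [-7, 3]]  ->  [[-157373231, 69185398], [-65038262, 28592525]]
... * rho(a) = [[-5, 2], [-18, 7]]  ->  [[-458471009, 169551324], [-189474140, 70071151]]
... * rho(a) = [[-5, 2], [-18, 7]]  ->  [[-759568787, 269917250], [-313910018, 111549777]]
... * rho(b) = [[3, -7], [7, -16]]  ->  [[-389285611, 998305509], [-160881615, 412573694]]
... * rho(b) = [[3, -7], [7, -16]]  ->  [[5820281730, -13247888867], [2405371013, -5475007799]]
... * rho(b) = [[3, -7], [7, -16]]  ->  [[-75274376879, 171224249762], [-31108941554, 70762527693]]
... * rho(b) = [[3, -7], [7, -16]]  ->  [[972746617697, -2212667358039], [402010869189, -914437852210]]
... * rho(b) = [[3, -7], [7, -16]]  ->  [[-12570431653182, 28593451404745], [-5195032357903, 11816929551037]]
... * rho(a^-1) = [[7, -2], [18, -5]]  ->  [[426689103713136, -117826393717361], [176339505413345, -48694583039379]]
tr = 426689103713136 + -48694583039379 = 377994520673757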